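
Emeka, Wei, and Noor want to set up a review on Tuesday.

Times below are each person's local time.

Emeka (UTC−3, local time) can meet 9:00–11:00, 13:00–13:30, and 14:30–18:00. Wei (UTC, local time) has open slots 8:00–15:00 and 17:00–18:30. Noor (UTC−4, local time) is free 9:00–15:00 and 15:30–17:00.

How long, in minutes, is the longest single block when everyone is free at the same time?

60 minutes

Emeka → UTC: 12:00–14:00, 16:00–16:30, 17:30–21:00.
Wei → UTC: 08:00–15:00, 17:00–18:30.
Noor → UTC: 13:00–19:00, 19:30–21:00.
Emeka ∩ Wei: 12:00–14:00, 17:30–18:30.
Emeka ∩ Wei ∩ Noor: 13:00–14:00, 17:30–18:30.
Common window lengths: 60, 60 min; longest is 60.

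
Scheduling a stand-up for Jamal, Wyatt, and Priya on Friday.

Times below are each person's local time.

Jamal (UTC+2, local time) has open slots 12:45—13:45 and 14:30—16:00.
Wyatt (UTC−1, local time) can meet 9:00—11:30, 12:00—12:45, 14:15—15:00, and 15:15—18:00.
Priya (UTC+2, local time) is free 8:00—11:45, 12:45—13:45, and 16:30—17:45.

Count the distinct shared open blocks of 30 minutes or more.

Jamal → UTC: 10:45–11:45, 12:30–14:00.
Wyatt → UTC: 10:00–12:30, 13:00–13:45, 15:15–16:00, 16:15–19:00.
Priya → UTC: 06:00–09:45, 10:45–11:45, 14:30–15:45.
Jamal ∩ Wyatt: 10:45–11:45, 13:00–13:45.
Jamal ∩ Wyatt ∩ Priya: 10:45–11:45.
Windows ≥ 30 min: 10:45–11:45.
That's 1 window.

1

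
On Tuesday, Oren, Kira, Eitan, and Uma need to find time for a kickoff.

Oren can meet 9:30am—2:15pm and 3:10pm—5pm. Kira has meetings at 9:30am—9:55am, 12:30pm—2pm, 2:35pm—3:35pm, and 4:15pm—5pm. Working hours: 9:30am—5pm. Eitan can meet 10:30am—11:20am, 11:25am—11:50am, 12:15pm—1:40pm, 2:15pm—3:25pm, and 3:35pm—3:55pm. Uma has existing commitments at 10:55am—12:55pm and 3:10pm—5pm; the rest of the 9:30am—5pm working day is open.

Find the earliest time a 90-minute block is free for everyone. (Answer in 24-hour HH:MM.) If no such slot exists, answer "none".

none

Kira free within 09:30–17:00: 09:55–12:30, 14:00–14:35, 15:35–16:15.
Uma free within 09:30–17:00: 09:30–10:55, 12:55–15:10.
Oren ∩ Kira: 09:55–12:30, 14:00–14:15, 15:35–16:15.
Oren ∩ Kira ∩ Eitan: 10:30–11:20, 11:25–11:50, 12:15–12:30, 15:35–15:55.
Oren ∩ Kira ∩ Eitan ∩ Uma: 10:30–10:55.
Windows ≥ 90 min: (none).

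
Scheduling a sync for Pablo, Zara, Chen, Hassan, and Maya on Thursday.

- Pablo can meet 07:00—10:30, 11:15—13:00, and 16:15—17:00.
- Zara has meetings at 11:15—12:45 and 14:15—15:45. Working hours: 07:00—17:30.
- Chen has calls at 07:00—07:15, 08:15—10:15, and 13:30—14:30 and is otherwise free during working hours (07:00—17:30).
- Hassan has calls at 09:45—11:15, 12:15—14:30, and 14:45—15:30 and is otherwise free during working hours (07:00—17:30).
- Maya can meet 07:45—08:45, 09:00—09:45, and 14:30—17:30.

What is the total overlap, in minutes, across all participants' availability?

75 minutes

Zara free within 07:00–17:30: 07:00–11:15, 12:45–14:15, 15:45–17:30.
Chen free within 07:00–17:30: 07:15–08:15, 10:15–13:30, 14:30–17:30.
Hassan free within 07:00–17:30: 07:00–09:45, 11:15–12:15, 14:30–14:45, 15:30–17:30.
Pablo ∩ Zara: 07:00–10:30, 12:45–13:00, 16:15–17:00.
Pablo ∩ Zara ∩ Chen: 07:15–08:15, 10:15–10:30, 12:45–13:00, 16:15–17:00.
Pablo ∩ Zara ∩ Chen ∩ Hassan: 07:15–08:15, 16:15–17:00.
Pablo ∩ Zara ∩ Chen ∩ Hassan ∩ Maya: 07:45–08:15, 16:15–17:00.
Total common minutes: 30 + 45 = 75.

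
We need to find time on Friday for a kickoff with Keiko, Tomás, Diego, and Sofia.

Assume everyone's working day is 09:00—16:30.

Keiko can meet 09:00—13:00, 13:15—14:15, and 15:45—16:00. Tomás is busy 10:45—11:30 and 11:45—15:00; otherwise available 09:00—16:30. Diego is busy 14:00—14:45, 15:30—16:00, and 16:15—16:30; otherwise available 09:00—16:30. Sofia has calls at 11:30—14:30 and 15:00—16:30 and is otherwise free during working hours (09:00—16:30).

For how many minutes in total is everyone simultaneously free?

Tomás free within 09:00–16:30: 09:00–10:45, 11:30–11:45, 15:00–16:30.
Diego free within 09:00–16:30: 09:00–14:00, 14:45–15:30, 16:00–16:15.
Sofia free within 09:00–16:30: 09:00–11:30, 14:30–15:00.
Keiko ∩ Tomás: 09:00–10:45, 11:30–11:45, 15:45–16:00.
Keiko ∩ Tomás ∩ Diego: 09:00–10:45, 11:30–11:45.
Keiko ∩ Tomás ∩ Diego ∩ Sofia: 09:00–10:45.
Total common minutes: 105.

105 minutes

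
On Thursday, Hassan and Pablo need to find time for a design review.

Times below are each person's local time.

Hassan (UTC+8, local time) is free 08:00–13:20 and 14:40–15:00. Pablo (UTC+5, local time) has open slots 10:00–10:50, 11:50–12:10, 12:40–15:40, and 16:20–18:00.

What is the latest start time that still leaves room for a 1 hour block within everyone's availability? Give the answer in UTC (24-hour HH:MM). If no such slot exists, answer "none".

Hassan → UTC: 00:00–05:20, 06:40–07:00.
Pablo → UTC: 05:00–05:50, 06:50–07:10, 07:40–10:40, 11:20–13:00.
Hassan ∩ Pablo: 05:00–05:20, 06:50–07:00.
Windows ≥ 60 min: (none).

none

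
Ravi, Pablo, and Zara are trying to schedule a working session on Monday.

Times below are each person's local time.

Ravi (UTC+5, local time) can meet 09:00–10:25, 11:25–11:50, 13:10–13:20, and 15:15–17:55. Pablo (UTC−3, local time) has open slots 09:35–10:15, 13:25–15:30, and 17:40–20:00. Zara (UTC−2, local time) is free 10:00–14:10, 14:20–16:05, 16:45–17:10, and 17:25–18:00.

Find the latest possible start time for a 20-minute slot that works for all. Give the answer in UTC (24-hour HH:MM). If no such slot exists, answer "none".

Ravi → UTC: 04:00–05:25, 06:25–06:50, 08:10–08:20, 10:15–12:55.
Pablo → UTC: 12:35–13:15, 16:25–18:30, 20:40–23:00.
Zara → UTC: 12:00–16:10, 16:20–18:05, 18:45–19:10, 19:25–20:00.
Ravi ∩ Pablo: 12:35–12:55.
Ravi ∩ Pablo ∩ Zara: 12:35–12:55.
Windows ≥ 20 min: 12:35–12:55.
Latest start in the last window 12:35–12:55 is 12:55 − 20 min = 12:35.

12:35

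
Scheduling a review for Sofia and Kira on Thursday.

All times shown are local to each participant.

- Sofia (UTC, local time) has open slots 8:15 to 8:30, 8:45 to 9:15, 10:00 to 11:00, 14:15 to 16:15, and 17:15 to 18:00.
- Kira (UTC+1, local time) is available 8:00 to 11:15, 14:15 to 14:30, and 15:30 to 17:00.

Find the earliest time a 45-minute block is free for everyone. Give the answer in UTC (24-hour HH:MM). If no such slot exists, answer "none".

14:30

Sofia → UTC: 08:15–08:30, 08:45–09:15, 10:00–11:00, 14:15–16:15, 17:15–18:00.
Kira → UTC: 07:00–10:15, 13:15–13:30, 14:30–16:00.
Sofia ∩ Kira: 08:15–08:30, 08:45–09:15, 10:00–10:15, 14:30–16:00.
Windows ≥ 45 min: 14:30–16:00.
Earliest such window starts at 14:30.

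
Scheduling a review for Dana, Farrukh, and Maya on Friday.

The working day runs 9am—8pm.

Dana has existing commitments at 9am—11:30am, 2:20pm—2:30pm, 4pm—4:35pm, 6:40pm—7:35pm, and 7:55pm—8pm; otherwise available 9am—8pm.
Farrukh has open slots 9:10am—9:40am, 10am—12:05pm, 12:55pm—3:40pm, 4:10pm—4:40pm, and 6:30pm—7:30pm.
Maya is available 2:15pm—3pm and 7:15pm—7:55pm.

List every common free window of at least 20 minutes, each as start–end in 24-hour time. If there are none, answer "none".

14:30–15:00

Dana free within 09:00–20:00: 11:30–14:20, 14:30–16:00, 16:35–18:40, 19:35–19:55.
Dana ∩ Farrukh: 11:30–12:05, 12:55–14:20, 14:30–15:40, 16:35–16:40, 18:30–18:40.
Dana ∩ Farrukh ∩ Maya: 14:15–14:20, 14:30–15:00.
Windows ≥ 20 min: 14:30–15:00.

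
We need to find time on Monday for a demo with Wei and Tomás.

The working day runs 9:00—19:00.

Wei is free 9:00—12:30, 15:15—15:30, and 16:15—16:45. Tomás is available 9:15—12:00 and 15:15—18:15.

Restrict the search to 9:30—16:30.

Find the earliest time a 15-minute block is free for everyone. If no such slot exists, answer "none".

Wei ∩ Tomás: 09:15–12:00, 15:15–15:30, 16:15–16:45.
Restricted to 09:30–16:30: 09:30–12:00, 15:15–15:30, 16:15–16:30.
Windows ≥ 15 min: 09:30–12:00, 15:15–15:30, 16:15–16:30.
Earliest such window starts at 09:30.

09:30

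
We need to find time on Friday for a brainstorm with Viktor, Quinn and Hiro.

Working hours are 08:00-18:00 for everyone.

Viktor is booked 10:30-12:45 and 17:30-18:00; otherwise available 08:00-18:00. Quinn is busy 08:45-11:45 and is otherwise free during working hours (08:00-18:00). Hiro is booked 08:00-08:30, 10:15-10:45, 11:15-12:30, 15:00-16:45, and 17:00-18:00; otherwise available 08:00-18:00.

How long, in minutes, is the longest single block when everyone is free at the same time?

Viktor free within 08:00–18:00: 08:00–10:30, 12:45–17:30.
Quinn free within 08:00–18:00: 08:00–08:45, 11:45–18:00.
Hiro free within 08:00–18:00: 08:30–10:15, 10:45–11:15, 12:30–15:00, 16:45–17:00.
Viktor ∩ Quinn: 08:00–08:45, 12:45–17:30.
Viktor ∩ Quinn ∩ Hiro: 08:30–08:45, 12:45–15:00, 16:45–17:00.
Common window lengths: 15, 135, 15 min; longest is 135.

135 minutes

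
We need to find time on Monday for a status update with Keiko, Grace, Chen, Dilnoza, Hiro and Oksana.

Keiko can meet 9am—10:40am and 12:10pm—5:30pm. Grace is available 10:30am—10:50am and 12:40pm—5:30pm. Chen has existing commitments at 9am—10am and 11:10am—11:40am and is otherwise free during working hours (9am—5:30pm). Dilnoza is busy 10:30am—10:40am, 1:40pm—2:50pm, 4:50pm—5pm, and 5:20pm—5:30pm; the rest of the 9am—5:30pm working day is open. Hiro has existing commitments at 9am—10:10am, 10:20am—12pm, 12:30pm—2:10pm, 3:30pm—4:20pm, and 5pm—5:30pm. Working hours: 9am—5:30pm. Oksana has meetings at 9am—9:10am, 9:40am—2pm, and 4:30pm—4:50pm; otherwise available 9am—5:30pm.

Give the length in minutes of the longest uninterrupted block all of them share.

Chen free within 09:00–17:30: 10:00–11:10, 11:40–17:30.
Dilnoza free within 09:00–17:30: 09:00–10:30, 10:40–13:40, 14:50–16:50, 17:00–17:20.
Hiro free within 09:00–17:30: 10:10–10:20, 12:00–12:30, 14:10–15:30, 16:20–17:00.
Oksana free within 09:00–17:30: 09:10–09:40, 14:00–16:30, 16:50–17:30.
Keiko ∩ Grace: 10:30–10:40, 12:40–17:30.
Keiko ∩ Grace ∩ Chen: 10:30–10:40, 12:40–17:30.
Keiko ∩ Grace ∩ Chen ∩ Dilnoza: 12:40–13:40, 14:50–16:50, 17:00–17:20.
Keiko ∩ Grace ∩ Chen ∩ Dilnoza ∩ Hiro: 14:50–15:30, 16:20–16:50.
Keiko ∩ Grace ∩ Chen ∩ Dilnoza ∩ Hiro ∩ Oksana: 14:50–15:30, 16:20–16:30.
Common window lengths: 40, 10 min; longest is 40.

40 minutes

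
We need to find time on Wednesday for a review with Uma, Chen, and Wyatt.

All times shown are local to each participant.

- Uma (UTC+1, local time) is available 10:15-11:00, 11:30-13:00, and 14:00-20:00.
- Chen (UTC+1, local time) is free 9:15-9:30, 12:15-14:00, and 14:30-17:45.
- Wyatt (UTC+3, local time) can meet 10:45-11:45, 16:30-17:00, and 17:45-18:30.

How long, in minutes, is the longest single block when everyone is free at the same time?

Uma → UTC: 09:15–10:00, 10:30–12:00, 13:00–19:00.
Chen → UTC: 08:15–08:30, 11:15–13:00, 13:30–16:45.
Wyatt → UTC: 07:45–08:45, 13:30–14:00, 14:45–15:30.
Uma ∩ Chen: 11:15–12:00, 13:30–16:45.
Uma ∩ Chen ∩ Wyatt: 13:30–14:00, 14:45–15:30.
Common window lengths: 30, 45 min; longest is 45.

45 minutes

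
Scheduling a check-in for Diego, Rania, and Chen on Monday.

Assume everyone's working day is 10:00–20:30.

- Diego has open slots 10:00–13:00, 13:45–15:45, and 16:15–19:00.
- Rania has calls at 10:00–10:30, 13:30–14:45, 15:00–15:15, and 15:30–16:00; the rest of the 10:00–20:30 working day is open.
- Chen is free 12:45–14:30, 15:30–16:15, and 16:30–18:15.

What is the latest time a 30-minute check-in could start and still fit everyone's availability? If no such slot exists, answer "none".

Rania free within 10:00–20:30: 10:30–13:30, 14:45–15:00, 15:15–15:30, 16:00–20:30.
Diego ∩ Rania: 10:30–13:00, 14:45–15:00, 15:15–15:30, 16:15–19:00.
Diego ∩ Rania ∩ Chen: 12:45–13:00, 16:30–18:15.
Windows ≥ 30 min: 16:30–18:15.
Latest start in the last window 16:30–18:15 is 18:15 − 30 min = 17:45.

17:45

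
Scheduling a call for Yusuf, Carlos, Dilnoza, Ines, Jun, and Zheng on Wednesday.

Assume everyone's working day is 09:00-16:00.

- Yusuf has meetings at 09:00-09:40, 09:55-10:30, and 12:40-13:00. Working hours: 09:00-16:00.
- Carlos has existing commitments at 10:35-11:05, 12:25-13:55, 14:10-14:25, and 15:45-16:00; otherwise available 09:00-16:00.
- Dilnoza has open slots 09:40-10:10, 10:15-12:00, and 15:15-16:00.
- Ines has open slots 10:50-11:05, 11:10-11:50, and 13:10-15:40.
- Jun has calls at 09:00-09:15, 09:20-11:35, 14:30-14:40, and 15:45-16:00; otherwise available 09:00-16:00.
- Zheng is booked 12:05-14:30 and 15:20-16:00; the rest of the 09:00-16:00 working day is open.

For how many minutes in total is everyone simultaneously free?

Yusuf free within 09:00–16:00: 09:40–09:55, 10:30–12:40, 13:00–16:00.
Carlos free within 09:00–16:00: 09:00–10:35, 11:05–12:25, 13:55–14:10, 14:25–15:45.
Jun free within 09:00–16:00: 09:15–09:20, 11:35–14:30, 14:40–15:45.
Zheng free within 09:00–16:00: 09:00–12:05, 14:30–15:20.
Yusuf ∩ Carlos: 09:40–09:55, 10:30–10:35, 11:05–12:25, 13:55–14:10, 14:25–15:45.
Yusuf ∩ Carlos ∩ Dilnoza: 09:40–09:55, 10:30–10:35, 11:05–12:00, 15:15–15:45.
Yusuf ∩ Carlos ∩ Dilnoza ∩ Ines: 11:10–11:50, 15:15–15:40.
Yusuf ∩ Carlos ∩ Dilnoza ∩ Ines ∩ Jun: 11:35–11:50, 15:15–15:40.
Yusuf ∩ Carlos ∩ Dilnoza ∩ Ines ∩ Jun ∩ Zheng: 11:35–11:50, 15:15–15:20.
Total common minutes: 15 + 5 = 20.

20 minutes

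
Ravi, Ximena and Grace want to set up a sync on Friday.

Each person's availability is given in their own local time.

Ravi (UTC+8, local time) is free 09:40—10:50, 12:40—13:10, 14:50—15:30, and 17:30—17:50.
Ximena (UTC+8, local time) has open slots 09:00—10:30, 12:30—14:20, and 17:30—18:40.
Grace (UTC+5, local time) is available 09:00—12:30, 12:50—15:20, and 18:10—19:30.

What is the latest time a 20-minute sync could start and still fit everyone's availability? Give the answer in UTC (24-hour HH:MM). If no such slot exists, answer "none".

09:30

Ravi → UTC: 01:40–02:50, 04:40–05:10, 06:50–07:30, 09:30–09:50.
Ximena → UTC: 01:00–02:30, 04:30–06:20, 09:30–10:40.
Grace → UTC: 04:00–07:30, 07:50–10:20, 13:10–14:30.
Ravi ∩ Ximena: 01:40–02:30, 04:40–05:10, 09:30–09:50.
Ravi ∩ Ximena ∩ Grace: 04:40–05:10, 09:30–09:50.
Windows ≥ 20 min: 04:40–05:10, 09:30–09:50.
Latest start in the last window 09:30–09:50 is 09:50 − 20 min = 09:30.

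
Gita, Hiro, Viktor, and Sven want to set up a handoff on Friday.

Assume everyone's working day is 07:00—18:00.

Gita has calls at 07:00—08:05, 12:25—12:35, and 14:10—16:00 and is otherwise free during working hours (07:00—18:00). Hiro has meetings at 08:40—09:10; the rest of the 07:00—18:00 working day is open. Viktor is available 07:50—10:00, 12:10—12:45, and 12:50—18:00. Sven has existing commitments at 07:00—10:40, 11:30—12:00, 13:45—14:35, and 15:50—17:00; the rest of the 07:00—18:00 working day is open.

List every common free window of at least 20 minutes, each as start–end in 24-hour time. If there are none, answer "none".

12:50–13:45, 17:00–18:00

Gita free within 07:00–18:00: 08:05–12:25, 12:35–14:10, 16:00–18:00.
Hiro free within 07:00–18:00: 07:00–08:40, 09:10–18:00.
Sven free within 07:00–18:00: 10:40–11:30, 12:00–13:45, 14:35–15:50, 17:00–18:00.
Gita ∩ Hiro: 08:05–08:40, 09:10–12:25, 12:35–14:10, 16:00–18:00.
Gita ∩ Hiro ∩ Viktor: 08:05–08:40, 09:10–10:00, 12:10–12:25, 12:35–12:45, 12:50–14:10, 16:00–18:00.
Gita ∩ Hiro ∩ Viktor ∩ Sven: 12:10–12:25, 12:35–12:45, 12:50–13:45, 17:00–18:00.
Windows ≥ 20 min: 12:50–13:45, 17:00–18:00.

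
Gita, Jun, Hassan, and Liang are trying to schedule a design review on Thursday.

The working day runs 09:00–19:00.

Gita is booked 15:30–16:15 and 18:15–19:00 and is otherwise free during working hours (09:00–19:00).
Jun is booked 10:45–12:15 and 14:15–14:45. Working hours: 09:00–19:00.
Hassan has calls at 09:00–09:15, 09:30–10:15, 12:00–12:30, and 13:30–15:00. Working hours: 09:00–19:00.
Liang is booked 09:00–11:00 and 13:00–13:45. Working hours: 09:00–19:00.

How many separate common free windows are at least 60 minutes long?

Gita free within 09:00–19:00: 09:00–15:30, 16:15–18:15.
Jun free within 09:00–19:00: 09:00–10:45, 12:15–14:15, 14:45–19:00.
Hassan free within 09:00–19:00: 09:15–09:30, 10:15–12:00, 12:30–13:30, 15:00–19:00.
Liang free within 09:00–19:00: 11:00–13:00, 13:45–19:00.
Gita ∩ Jun: 09:00–10:45, 12:15–14:15, 14:45–15:30, 16:15–18:15.
Gita ∩ Jun ∩ Hassan: 09:15–09:30, 10:15–10:45, 12:30–13:30, 15:00–15:30, 16:15–18:15.
Gita ∩ Jun ∩ Hassan ∩ Liang: 12:30–13:00, 15:00–15:30, 16:15–18:15.
Windows ≥ 60 min: 16:15–18:15.
That's 1 window.

1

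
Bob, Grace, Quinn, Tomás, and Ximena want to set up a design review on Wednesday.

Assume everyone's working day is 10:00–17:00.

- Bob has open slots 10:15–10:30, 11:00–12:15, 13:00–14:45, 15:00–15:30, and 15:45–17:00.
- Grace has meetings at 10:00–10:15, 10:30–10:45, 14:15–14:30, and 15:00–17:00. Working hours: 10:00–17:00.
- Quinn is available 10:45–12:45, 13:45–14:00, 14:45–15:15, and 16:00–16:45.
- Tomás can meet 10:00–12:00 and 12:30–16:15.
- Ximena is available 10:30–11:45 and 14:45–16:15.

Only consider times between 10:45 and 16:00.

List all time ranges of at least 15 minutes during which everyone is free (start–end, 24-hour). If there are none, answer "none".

11:00–11:45

Grace free within 10:00–17:00: 10:15–10:30, 10:45–14:15, 14:30–15:00.
Bob ∩ Grace: 10:15–10:30, 11:00–12:15, 13:00–14:15, 14:30–14:45.
Bob ∩ Grace ∩ Quinn: 11:00–12:15, 13:45–14:00.
Bob ∩ Grace ∩ Quinn ∩ Tomás: 11:00–12:00, 13:45–14:00.
Bob ∩ Grace ∩ Quinn ∩ Tomás ∩ Ximena: 11:00–11:45.
Restricted to 10:45–16:00: 11:00–11:45.
Windows ≥ 15 min: 11:00–11:45.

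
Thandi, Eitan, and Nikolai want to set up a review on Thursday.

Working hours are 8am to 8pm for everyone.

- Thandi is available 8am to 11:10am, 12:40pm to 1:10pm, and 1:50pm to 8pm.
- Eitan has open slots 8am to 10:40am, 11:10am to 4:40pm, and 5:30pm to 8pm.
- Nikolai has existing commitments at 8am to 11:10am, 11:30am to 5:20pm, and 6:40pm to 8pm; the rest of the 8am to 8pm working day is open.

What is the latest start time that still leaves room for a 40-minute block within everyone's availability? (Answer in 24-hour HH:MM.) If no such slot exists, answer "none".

Nikolai free within 08:00–20:00: 11:10–11:30, 17:20–18:40.
Thandi ∩ Eitan: 08:00–10:40, 12:40–13:10, 13:50–16:40, 17:30–20:00.
Thandi ∩ Eitan ∩ Nikolai: 17:30–18:40.
Windows ≥ 40 min: 17:30–18:40.
Latest start in the last window 17:30–18:40 is 18:40 − 40 min = 18:00.

18:00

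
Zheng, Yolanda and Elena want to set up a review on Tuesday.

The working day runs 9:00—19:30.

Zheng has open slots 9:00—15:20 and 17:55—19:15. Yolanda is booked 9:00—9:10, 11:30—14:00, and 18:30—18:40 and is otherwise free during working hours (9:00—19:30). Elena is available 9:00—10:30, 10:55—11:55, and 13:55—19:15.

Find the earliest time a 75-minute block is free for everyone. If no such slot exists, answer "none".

Yolanda free within 09:00–19:30: 09:10–11:30, 14:00–18:30, 18:40–19:30.
Zheng ∩ Yolanda: 09:10–11:30, 14:00–15:20, 17:55–18:30, 18:40–19:15.
Zheng ∩ Yolanda ∩ Elena: 09:10–10:30, 10:55–11:30, 14:00–15:20, 17:55–18:30, 18:40–19:15.
Windows ≥ 75 min: 09:10–10:30, 14:00–15:20.
Earliest such window starts at 09:10.

09:10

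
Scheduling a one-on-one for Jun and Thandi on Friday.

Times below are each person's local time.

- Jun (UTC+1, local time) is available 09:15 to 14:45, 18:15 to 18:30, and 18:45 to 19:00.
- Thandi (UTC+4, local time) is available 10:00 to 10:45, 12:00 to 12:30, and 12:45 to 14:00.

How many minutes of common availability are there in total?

90 minutes

Jun → UTC: 08:15–13:45, 17:15–17:30, 17:45–18:00.
Thandi → UTC: 06:00–06:45, 08:00–08:30, 08:45–10:00.
Jun ∩ Thandi: 08:15–08:30, 08:45–10:00.
Total common minutes: 15 + 75 = 90.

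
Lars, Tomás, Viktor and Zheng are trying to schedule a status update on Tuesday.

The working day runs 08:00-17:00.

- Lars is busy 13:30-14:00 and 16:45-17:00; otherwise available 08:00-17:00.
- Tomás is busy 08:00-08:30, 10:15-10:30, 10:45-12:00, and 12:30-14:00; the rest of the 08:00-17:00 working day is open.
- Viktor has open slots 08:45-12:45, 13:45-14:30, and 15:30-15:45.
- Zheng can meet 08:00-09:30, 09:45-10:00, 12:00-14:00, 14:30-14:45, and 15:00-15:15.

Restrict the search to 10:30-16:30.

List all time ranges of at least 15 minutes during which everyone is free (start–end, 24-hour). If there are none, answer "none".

Lars free within 08:00–17:00: 08:00–13:30, 14:00–16:45.
Tomás free within 08:00–17:00: 08:30–10:15, 10:30–10:45, 12:00–12:30, 14:00–17:00.
Lars ∩ Tomás: 08:30–10:15, 10:30–10:45, 12:00–12:30, 14:00–16:45.
Lars ∩ Tomás ∩ Viktor: 08:45–10:15, 10:30–10:45, 12:00–12:30, 14:00–14:30, 15:30–15:45.
Lars ∩ Tomás ∩ Viktor ∩ Zheng: 08:45–09:30, 09:45–10:00, 12:00–12:30.
Restricted to 10:30–16:30: 12:00–12:30.
Windows ≥ 15 min: 12:00–12:30.

12:00–12:30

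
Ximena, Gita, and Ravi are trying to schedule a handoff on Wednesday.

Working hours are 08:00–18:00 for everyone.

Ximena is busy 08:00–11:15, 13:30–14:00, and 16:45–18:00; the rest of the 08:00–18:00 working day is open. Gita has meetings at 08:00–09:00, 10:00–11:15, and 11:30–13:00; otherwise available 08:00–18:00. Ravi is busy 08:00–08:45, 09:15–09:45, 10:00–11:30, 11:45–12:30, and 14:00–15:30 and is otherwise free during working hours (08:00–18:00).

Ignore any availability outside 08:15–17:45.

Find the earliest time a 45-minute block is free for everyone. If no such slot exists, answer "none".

15:30

Ximena free within 08:00–18:00: 11:15–13:30, 14:00–16:45.
Gita free within 08:00–18:00: 09:00–10:00, 11:15–11:30, 13:00–18:00.
Ravi free within 08:00–18:00: 08:45–09:15, 09:45–10:00, 11:30–11:45, 12:30–14:00, 15:30–18:00.
Ximena ∩ Gita: 11:15–11:30, 13:00–13:30, 14:00–16:45.
Ximena ∩ Gita ∩ Ravi: 13:00–13:30, 15:30–16:45.
Restricted to 08:15–17:45: 13:00–13:30, 15:30–16:45.
Windows ≥ 45 min: 15:30–16:45.
Earliest such window starts at 15:30.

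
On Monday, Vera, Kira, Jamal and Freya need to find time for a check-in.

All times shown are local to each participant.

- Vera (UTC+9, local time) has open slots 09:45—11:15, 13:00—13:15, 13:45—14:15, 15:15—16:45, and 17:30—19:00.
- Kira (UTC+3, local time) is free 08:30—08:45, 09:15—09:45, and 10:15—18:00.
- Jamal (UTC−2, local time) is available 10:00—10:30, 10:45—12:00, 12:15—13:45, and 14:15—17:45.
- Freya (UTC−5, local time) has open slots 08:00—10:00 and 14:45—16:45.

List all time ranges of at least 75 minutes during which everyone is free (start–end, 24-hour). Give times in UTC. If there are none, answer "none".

Vera → UTC: 00:45–02:15, 04:00–04:15, 04:45–05:15, 06:15–07:45, 08:30–10:00.
Kira → UTC: 05:30–05:45, 06:15–06:45, 07:15–15:00.
Jamal → UTC: 12:00–12:30, 12:45–14:00, 14:15–15:45, 16:15–19:45.
Freya → UTC: 13:00–15:00, 19:45–21:45.
Vera ∩ Kira: 06:15–06:45, 07:15–07:45, 08:30–10:00.
Vera ∩ Kira ∩ Jamal: (none).
Vera ∩ Kira ∩ Jamal ∩ Freya: (none).
Windows ≥ 75 min: (none).

none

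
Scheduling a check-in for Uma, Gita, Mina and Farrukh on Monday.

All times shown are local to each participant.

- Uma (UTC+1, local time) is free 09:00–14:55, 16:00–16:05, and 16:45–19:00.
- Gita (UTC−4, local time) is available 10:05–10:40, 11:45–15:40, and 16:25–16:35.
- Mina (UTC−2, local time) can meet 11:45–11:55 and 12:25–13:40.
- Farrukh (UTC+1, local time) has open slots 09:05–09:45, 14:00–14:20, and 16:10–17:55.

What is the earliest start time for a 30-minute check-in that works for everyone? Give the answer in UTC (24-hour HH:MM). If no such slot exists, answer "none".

Uma → UTC: 08:00–13:55, 15:00–15:05, 15:45–18:00.
Gita → UTC: 14:05–14:40, 15:45–19:40, 20:25–20:35.
Mina → UTC: 13:45–13:55, 14:25–15:40.
Farrukh → UTC: 08:05–08:45, 13:00–13:20, 15:10–16:55.
Uma ∩ Gita: 15:45–18:00.
Uma ∩ Gita ∩ Mina: (none).
Uma ∩ Gita ∩ Mina ∩ Farrukh: (none).
Windows ≥ 30 min: (none).

none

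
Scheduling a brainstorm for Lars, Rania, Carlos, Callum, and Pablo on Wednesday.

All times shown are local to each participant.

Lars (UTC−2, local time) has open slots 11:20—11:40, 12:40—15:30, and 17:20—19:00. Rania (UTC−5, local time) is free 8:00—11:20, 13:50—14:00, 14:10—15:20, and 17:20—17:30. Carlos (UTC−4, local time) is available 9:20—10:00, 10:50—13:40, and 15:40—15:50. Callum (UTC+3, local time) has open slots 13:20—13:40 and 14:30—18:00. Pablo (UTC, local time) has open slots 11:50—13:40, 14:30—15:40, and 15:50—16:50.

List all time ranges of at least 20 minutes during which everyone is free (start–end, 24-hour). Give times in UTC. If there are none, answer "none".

13:20–13:40

Lars → UTC: 13:20–13:40, 14:40–17:30, 19:20–21:00.
Rania → UTC: 13:00–16:20, 18:50–19:00, 19:10–20:20, 22:20–22:30.
Carlos → UTC: 13:20–14:00, 14:50–17:40, 19:40–19:50.
Callum → UTC: 10:20–10:40, 11:30–15:00.
Pablo → UTC: 11:50–13:40, 14:30–15:40, 15:50–16:50.
Lars ∩ Rania: 13:20–13:40, 14:40–16:20, 19:20–20:20.
Lars ∩ Rania ∩ Carlos: 13:20–13:40, 14:50–16:20, 19:40–19:50.
Lars ∩ Rania ∩ Carlos ∩ Callum: 13:20–13:40, 14:50–15:00.
Lars ∩ Rania ∩ Carlos ∩ Callum ∩ Pablo: 13:20–13:40, 14:50–15:00.
Windows ≥ 20 min: 13:20–13:40.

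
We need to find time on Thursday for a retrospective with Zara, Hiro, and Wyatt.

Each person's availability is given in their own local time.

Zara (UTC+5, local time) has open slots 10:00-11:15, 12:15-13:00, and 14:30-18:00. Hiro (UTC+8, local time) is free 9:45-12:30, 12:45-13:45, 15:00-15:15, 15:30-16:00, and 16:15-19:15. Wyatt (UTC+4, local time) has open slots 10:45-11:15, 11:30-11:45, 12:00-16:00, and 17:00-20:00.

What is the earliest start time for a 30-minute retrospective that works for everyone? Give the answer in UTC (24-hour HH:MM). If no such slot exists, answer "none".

Zara → UTC: 05:00–06:15, 07:15–08:00, 09:30–13:00.
Hiro → UTC: 01:45–04:30, 04:45–05:45, 07:00–07:15, 07:30–08:00, 08:15–11:15.
Wyatt → UTC: 06:45–07:15, 07:30–07:45, 08:00–12:00, 13:00–16:00.
Zara ∩ Hiro: 05:00–05:45, 07:30–08:00, 09:30–11:15.
Zara ∩ Hiro ∩ Wyatt: 07:30–07:45, 09:30–11:15.
Windows ≥ 30 min: 09:30–11:15.
Earliest such window starts at 09:30.

09:30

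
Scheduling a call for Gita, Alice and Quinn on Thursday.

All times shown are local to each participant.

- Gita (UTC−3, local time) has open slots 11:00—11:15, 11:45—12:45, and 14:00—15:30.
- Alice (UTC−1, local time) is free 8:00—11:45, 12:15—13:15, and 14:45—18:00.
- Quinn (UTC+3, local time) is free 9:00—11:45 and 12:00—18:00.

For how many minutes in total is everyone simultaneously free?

15 minutes

Gita → UTC: 14:00–14:15, 14:45–15:45, 17:00–18:30.
Alice → UTC: 09:00–12:45, 13:15–14:15, 15:45–19:00.
Quinn → UTC: 06:00–08:45, 09:00–15:00.
Gita ∩ Alice: 14:00–14:15, 17:00–18:30.
Gita ∩ Alice ∩ Quinn: 14:00–14:15.
Total common minutes: 15.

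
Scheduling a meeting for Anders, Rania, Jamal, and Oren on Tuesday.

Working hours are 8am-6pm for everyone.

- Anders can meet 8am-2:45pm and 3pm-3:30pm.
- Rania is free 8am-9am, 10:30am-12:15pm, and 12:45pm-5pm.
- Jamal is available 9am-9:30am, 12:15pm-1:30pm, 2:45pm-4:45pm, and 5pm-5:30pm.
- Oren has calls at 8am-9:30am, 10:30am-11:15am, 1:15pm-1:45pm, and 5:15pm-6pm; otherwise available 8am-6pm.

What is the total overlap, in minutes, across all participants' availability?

Oren free within 08:00–18:00: 09:30–10:30, 11:15–13:15, 13:45–17:15.
Anders ∩ Rania: 08:00–09:00, 10:30–12:15, 12:45–14:45, 15:00–15:30.
Anders ∩ Rania ∩ Jamal: 12:45–13:30, 15:00–15:30.
Anders ∩ Rania ∩ Jamal ∩ Oren: 12:45–13:15, 15:00–15:30.
Total common minutes: 30 + 30 = 60.

60 minutes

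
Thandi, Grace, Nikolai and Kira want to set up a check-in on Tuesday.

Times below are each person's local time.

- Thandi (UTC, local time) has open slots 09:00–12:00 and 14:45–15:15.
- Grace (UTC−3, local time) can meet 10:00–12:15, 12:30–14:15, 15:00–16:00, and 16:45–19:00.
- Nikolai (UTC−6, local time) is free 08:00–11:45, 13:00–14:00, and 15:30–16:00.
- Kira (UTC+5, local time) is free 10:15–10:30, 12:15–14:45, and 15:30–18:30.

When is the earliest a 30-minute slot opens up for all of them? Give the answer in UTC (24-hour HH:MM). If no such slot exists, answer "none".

none

Thandi → UTC: 09:00–12:00, 14:45–15:15.
Grace → UTC: 13:00–15:15, 15:30–17:15, 18:00–19:00, 19:45–22:00.
Nikolai → UTC: 14:00–17:45, 19:00–20:00, 21:30–22:00.
Kira → UTC: 05:15–05:30, 07:15–09:45, 10:30–13:30.
Thandi ∩ Grace: 14:45–15:15.
Thandi ∩ Grace ∩ Nikolai: 14:45–15:15.
Thandi ∩ Grace ∩ Nikolai ∩ Kira: (none).
Windows ≥ 30 min: (none).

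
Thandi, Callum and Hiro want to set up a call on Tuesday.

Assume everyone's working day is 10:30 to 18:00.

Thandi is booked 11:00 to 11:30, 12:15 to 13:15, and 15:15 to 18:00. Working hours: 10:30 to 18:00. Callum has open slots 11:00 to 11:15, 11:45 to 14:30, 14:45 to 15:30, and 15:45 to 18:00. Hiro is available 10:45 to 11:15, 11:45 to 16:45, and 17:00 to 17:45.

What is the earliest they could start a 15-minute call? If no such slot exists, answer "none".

Thandi free within 10:30–18:00: 10:30–11:00, 11:30–12:15, 13:15–15:15.
Thandi ∩ Callum: 11:45–12:15, 13:15–14:30, 14:45–15:15.
Thandi ∩ Callum ∩ Hiro: 11:45–12:15, 13:15–14:30, 14:45–15:15.
Windows ≥ 15 min: 11:45–12:15, 13:15–14:30, 14:45–15:15.
Earliest such window starts at 11:45.

11:45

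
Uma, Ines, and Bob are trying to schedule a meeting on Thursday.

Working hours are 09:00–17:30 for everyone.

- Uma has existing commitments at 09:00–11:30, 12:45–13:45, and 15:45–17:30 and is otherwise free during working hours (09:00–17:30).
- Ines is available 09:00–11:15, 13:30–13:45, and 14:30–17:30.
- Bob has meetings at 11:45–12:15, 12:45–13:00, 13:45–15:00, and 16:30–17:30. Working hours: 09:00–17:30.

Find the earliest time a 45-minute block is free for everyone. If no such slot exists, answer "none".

15:00

Uma free within 09:00–17:30: 11:30–12:45, 13:45–15:45.
Bob free within 09:00–17:30: 09:00–11:45, 12:15–12:45, 13:00–13:45, 15:00–16:30.
Uma ∩ Ines: 14:30–15:45.
Uma ∩ Ines ∩ Bob: 15:00–15:45.
Windows ≥ 45 min: 15:00–15:45.
Earliest such window starts at 15:00.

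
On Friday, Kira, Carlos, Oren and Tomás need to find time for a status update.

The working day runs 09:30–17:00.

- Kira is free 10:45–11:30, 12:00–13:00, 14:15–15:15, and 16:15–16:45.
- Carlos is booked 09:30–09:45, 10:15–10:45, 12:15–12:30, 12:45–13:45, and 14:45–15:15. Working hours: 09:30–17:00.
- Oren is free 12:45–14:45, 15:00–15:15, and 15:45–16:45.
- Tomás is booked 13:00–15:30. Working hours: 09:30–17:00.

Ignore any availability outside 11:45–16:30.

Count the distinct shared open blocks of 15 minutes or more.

1

Carlos free within 09:30–17:00: 09:45–10:15, 10:45–12:15, 12:30–12:45, 13:45–14:45, 15:15–17:00.
Tomás free within 09:30–17:00: 09:30–13:00, 15:30–17:00.
Kira ∩ Carlos: 10:45–11:30, 12:00–12:15, 12:30–12:45, 14:15–14:45, 16:15–16:45.
Kira ∩ Carlos ∩ Oren: 14:15–14:45, 16:15–16:45.
Kira ∩ Carlos ∩ Oren ∩ Tomás: 16:15–16:45.
Restricted to 11:45–16:30: 16:15–16:30.
Windows ≥ 15 min: 16:15–16:30.
That's 1 window.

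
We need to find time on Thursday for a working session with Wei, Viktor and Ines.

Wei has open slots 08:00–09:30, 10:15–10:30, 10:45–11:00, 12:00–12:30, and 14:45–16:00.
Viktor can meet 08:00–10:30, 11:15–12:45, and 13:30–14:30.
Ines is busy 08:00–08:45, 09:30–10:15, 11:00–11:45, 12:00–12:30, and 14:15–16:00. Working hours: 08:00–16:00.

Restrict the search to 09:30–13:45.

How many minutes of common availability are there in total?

15 minutes

Ines free within 08:00–16:00: 08:45–09:30, 10:15–11:00, 11:45–12:00, 12:30–14:15.
Wei ∩ Viktor: 08:00–09:30, 10:15–10:30, 12:00–12:30.
Wei ∩ Viktor ∩ Ines: 08:45–09:30, 10:15–10:30.
Restricted to 09:30–13:45: 10:15–10:30.
Total common minutes: 15.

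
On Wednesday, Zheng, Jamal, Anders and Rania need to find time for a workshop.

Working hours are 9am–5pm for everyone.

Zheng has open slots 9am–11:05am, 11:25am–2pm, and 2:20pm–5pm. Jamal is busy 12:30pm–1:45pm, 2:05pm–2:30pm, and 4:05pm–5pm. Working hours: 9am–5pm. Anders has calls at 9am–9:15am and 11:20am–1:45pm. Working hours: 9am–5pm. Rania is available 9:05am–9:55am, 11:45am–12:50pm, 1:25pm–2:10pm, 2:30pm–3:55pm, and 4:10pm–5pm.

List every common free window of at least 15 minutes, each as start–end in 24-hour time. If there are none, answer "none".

09:15–09:55, 13:45–14:00, 14:30–15:55

Jamal free within 09:00–17:00: 09:00–12:30, 13:45–14:05, 14:30–16:05.
Anders free within 09:00–17:00: 09:15–11:20, 13:45–17:00.
Zheng ∩ Jamal: 09:00–11:05, 11:25–12:30, 13:45–14:00, 14:30–16:05.
Zheng ∩ Jamal ∩ Anders: 09:15–11:05, 13:45–14:00, 14:30–16:05.
Zheng ∩ Jamal ∩ Anders ∩ Rania: 09:15–09:55, 13:45–14:00, 14:30–15:55.
Windows ≥ 15 min: 09:15–09:55, 13:45–14:00, 14:30–15:55.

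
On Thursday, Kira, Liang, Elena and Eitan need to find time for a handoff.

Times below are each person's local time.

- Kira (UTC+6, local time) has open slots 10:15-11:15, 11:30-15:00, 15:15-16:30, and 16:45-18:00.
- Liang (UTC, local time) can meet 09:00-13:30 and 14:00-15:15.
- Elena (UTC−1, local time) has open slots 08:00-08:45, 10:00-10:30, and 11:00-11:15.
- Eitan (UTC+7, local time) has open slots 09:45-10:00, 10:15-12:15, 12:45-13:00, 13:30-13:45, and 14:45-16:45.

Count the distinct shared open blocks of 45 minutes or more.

Kira → UTC: 04:15–05:15, 05:30–09:00, 09:15–10:30, 10:45–12:00.
Liang → UTC: 09:00–13:30, 14:00–15:15.
Elena → UTC: 09:00–09:45, 11:00–11:30, 12:00–12:15.
Eitan → UTC: 02:45–03:00, 03:15–05:15, 05:45–06:00, 06:30–06:45, 07:45–09:45.
Kira ∩ Liang: 09:15–10:30, 10:45–12:00.
Kira ∩ Liang ∩ Elena: 09:15–09:45, 11:00–11:30.
Kira ∩ Liang ∩ Elena ∩ Eitan: 09:15–09:45.
Windows ≥ 45 min: (none).
That's 0 windows.

0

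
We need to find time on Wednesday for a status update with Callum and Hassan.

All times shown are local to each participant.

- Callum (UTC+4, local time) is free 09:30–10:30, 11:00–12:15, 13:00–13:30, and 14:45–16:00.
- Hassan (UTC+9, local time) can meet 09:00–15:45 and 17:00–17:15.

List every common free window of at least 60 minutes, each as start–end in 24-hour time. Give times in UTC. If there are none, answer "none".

05:30–06:30

Callum → UTC: 05:30–06:30, 07:00–08:15, 09:00–09:30, 10:45–12:00.
Hassan → UTC: 00:00–06:45, 08:00–08:15.
Callum ∩ Hassan: 05:30–06:30, 08:00–08:15.
Windows ≥ 60 min: 05:30–06:30.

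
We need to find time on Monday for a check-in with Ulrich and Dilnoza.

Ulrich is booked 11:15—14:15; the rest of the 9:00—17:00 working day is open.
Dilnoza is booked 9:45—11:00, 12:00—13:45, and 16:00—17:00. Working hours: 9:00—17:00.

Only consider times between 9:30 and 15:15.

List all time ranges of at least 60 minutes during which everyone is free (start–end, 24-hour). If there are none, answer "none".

14:15–15:15

Ulrich free within 09:00–17:00: 09:00–11:15, 14:15–17:00.
Dilnoza free within 09:00–17:00: 09:00–09:45, 11:00–12:00, 13:45–16:00.
Ulrich ∩ Dilnoza: 09:00–09:45, 11:00–11:15, 14:15–16:00.
Restricted to 09:30–15:15: 09:30–09:45, 11:00–11:15, 14:15–15:15.
Windows ≥ 60 min: 14:15–15:15.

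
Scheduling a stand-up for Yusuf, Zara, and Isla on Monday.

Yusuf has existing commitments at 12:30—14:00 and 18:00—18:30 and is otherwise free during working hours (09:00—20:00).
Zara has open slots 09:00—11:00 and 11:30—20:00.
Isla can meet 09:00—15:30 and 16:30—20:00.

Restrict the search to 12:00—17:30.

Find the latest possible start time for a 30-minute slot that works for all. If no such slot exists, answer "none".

17:00

Yusuf free within 09:00–20:00: 09:00–12:30, 14:00–18:00, 18:30–20:00.
Yusuf ∩ Zara: 09:00–11:00, 11:30–12:30, 14:00–18:00, 18:30–20:00.
Yusuf ∩ Zara ∩ Isla: 09:00–11:00, 11:30–12:30, 14:00–15:30, 16:30–18:00, 18:30–20:00.
Restricted to 12:00–17:30: 12:00–12:30, 14:00–15:30, 16:30–17:30.
Windows ≥ 30 min: 12:00–12:30, 14:00–15:30, 16:30–17:30.
Latest start in the last window 16:30–17:30 is 17:30 − 30 min = 17:00.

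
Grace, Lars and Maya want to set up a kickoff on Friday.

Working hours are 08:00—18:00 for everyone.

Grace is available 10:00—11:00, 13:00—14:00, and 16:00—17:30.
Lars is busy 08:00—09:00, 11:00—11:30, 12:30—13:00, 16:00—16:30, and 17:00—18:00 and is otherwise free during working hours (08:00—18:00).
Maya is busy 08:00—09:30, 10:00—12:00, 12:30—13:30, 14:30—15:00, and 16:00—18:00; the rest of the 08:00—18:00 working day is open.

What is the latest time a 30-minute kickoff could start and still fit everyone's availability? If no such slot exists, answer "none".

Lars free within 08:00–18:00: 09:00–11:00, 11:30–12:30, 13:00–16:00, 16:30–17:00.
Maya free within 08:00–18:00: 09:30–10:00, 12:00–12:30, 13:30–14:30, 15:00–16:00.
Grace ∩ Lars: 10:00–11:00, 13:00–14:00, 16:30–17:00.
Grace ∩ Lars ∩ Maya: 13:30–14:00.
Windows ≥ 30 min: 13:30–14:00.
Latest start in the last window 13:30–14:00 is 14:00 − 30 min = 13:30.

13:30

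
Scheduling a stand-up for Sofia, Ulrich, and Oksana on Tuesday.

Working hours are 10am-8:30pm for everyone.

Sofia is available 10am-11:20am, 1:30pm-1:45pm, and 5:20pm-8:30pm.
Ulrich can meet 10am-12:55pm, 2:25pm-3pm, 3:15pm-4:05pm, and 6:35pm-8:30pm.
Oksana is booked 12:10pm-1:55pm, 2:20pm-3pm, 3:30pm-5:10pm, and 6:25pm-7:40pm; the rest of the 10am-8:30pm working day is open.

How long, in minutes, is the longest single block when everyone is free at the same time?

80 minutes

Oksana free within 10:00–20:30: 10:00–12:10, 13:55–14:20, 15:00–15:30, 17:10–18:25, 19:40–20:30.
Sofia ∩ Ulrich: 10:00–11:20, 18:35–20:30.
Sofia ∩ Ulrich ∩ Oksana: 10:00–11:20, 19:40–20:30.
Common window lengths: 80, 50 min; longest is 80.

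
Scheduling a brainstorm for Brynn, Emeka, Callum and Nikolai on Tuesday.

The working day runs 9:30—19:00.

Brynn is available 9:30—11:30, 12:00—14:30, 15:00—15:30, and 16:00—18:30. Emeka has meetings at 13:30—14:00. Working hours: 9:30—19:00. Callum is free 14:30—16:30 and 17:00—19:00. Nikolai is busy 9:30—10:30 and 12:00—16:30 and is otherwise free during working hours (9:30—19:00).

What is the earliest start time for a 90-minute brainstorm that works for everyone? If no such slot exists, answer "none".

Emeka free within 09:30–19:00: 09:30–13:30, 14:00–19:00.
Nikolai free within 09:30–19:00: 10:30–12:00, 16:30–19:00.
Brynn ∩ Emeka: 09:30–11:30, 12:00–13:30, 14:00–14:30, 15:00–15:30, 16:00–18:30.
Brynn ∩ Emeka ∩ Callum: 15:00–15:30, 16:00–16:30, 17:00–18:30.
Brynn ∩ Emeka ∩ Callum ∩ Nikolai: 17:00–18:30.
Windows ≥ 90 min: 17:00–18:30.
Earliest such window starts at 17:00.

17:00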